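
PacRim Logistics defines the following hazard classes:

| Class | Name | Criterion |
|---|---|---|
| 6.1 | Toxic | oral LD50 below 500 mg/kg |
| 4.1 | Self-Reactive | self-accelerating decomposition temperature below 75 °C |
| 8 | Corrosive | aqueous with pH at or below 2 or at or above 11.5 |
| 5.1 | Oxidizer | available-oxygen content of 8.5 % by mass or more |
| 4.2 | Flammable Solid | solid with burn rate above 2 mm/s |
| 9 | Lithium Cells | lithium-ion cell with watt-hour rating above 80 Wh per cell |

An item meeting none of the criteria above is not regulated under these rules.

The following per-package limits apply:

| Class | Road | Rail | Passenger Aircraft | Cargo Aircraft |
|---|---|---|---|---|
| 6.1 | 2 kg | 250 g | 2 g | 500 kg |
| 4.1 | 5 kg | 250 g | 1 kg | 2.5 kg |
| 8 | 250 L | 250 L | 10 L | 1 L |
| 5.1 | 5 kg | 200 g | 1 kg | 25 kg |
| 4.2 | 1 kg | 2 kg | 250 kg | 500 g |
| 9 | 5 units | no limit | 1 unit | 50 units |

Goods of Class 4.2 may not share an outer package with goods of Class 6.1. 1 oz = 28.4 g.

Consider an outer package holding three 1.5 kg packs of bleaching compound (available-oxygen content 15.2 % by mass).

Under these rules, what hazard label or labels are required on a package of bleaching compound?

Class 5.1

The bleaching compound has available-oxygen content 15.2 % by mass, which is ≥ 8.5 % by mass, so it is Class 5.1 (Oxidizer).
Only the Class 5.1 label is required.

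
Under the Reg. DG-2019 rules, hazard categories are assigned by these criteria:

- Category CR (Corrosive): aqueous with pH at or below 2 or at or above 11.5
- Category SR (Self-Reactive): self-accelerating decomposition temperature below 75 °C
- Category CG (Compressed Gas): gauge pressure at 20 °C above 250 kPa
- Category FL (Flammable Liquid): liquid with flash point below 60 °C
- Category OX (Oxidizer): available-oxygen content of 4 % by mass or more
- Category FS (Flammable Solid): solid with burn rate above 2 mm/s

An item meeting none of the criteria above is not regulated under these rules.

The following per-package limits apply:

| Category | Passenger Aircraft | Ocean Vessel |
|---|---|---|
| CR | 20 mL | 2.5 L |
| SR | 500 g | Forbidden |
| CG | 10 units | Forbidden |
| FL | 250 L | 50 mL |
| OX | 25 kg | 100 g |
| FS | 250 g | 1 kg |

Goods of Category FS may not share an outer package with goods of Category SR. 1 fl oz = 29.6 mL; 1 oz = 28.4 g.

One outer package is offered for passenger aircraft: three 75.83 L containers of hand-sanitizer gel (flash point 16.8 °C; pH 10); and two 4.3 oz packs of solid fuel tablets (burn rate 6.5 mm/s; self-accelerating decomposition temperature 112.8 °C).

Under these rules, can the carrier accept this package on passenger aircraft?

Yes

Hand-sanitizer gel: flash point 16.8 °C < 60 °C → Category FL (Flammable Liquid).
Solid fuel tablets: burn rate 6.5 mm/s > 2 mm/s → Category FS (Flammable Solid).
Category FS quantity: two 4.3 oz packs = 244.24 g.
244.24 g is within the passenger aircraft limit of 250 g for Category FS.
Category FL quantity: three 75.83 L containers = 227.49 L.
227.49 L is within the passenger aircraft limit of 250 L for Category FL.
The segregation rule (Category FS with Category SR) does not apply to Category FS with Category FL.
Every hazard category is within its passenger aircraft limit and no segregation rule is violated.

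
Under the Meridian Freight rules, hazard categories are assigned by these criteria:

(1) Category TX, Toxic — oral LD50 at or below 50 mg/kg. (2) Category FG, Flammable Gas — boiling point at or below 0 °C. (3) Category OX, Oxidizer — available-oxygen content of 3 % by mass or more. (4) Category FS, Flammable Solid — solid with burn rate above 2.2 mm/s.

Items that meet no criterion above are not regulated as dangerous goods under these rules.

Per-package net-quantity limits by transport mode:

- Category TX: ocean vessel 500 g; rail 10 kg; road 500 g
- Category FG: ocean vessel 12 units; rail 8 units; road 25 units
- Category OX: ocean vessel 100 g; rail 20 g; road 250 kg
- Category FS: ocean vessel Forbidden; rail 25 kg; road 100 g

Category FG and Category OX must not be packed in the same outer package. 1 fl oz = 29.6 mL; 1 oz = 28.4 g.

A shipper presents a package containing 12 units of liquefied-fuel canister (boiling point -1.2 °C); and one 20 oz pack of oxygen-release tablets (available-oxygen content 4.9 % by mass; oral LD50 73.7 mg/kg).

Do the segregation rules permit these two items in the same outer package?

With boiling point -1.2 °C (≤ 0 °C), the liquefied-fuel canister falls in Category FG.
Available-oxygen content 4.9 % by mass meets the Category OX criterion (Oxidizer), so the oxygen-release tablets are Category OX.
Category FG and Category OX may not share an outer package.

No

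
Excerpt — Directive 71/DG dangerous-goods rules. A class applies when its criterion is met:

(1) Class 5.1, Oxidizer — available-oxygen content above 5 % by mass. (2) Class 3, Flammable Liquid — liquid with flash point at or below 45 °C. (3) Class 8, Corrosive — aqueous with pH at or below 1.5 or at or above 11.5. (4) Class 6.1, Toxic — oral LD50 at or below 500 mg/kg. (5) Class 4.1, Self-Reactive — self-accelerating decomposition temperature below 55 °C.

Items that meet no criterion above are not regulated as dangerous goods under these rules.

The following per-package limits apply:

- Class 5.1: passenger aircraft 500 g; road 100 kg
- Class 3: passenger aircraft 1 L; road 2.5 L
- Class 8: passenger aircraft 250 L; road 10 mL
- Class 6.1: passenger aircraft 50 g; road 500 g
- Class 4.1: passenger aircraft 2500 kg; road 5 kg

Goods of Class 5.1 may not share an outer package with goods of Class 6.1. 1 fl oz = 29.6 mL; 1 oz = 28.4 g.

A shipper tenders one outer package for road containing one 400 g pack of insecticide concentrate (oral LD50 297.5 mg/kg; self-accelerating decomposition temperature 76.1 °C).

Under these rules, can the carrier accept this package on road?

Yes

The insecticide concentrate has oral LD50 297.5 mg/kg, which is ≤ 500 mg/kg, so it is Class 6.1 (Toxic).
Class 6.1 quantity: 400 g.
400 g is within the road limit of 500 g for Class 6.1.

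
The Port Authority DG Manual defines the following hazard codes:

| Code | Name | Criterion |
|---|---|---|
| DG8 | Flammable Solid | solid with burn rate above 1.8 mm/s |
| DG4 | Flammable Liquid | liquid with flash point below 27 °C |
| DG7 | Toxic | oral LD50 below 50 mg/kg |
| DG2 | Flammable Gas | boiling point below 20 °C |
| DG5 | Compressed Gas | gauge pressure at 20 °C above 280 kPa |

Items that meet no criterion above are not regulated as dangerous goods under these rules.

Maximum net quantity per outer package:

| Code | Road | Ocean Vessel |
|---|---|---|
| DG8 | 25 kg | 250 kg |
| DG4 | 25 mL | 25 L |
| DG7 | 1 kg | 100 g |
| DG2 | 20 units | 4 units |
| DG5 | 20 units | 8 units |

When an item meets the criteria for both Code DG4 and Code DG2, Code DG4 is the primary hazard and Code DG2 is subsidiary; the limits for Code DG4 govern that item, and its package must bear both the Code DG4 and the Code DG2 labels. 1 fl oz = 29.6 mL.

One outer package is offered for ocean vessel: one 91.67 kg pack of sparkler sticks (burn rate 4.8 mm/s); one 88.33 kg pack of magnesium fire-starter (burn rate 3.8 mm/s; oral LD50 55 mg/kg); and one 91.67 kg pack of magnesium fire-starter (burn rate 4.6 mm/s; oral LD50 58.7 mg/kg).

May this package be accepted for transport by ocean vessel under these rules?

No

Burn rate 4.8 mm/s meets the Code DG8 criterion (Flammable Solid), so the sparkler sticks are Code DG8.
Magnesium fire-starter: burn rate 3.8 mm/s > 1.8 mm/s → Code DG8 (Flammable Solid).
Burn rate 4.6 mm/s meets the Code DG8 criterion (Flammable Solid), so the magnesium fire-starter is Code DG8.
Total Code DG8: 91.67 kg + 88.33 kg + 91.67 kg = 271.67 kg.
That exceeds the Code DG8 ocean vessel limit of 250 kg.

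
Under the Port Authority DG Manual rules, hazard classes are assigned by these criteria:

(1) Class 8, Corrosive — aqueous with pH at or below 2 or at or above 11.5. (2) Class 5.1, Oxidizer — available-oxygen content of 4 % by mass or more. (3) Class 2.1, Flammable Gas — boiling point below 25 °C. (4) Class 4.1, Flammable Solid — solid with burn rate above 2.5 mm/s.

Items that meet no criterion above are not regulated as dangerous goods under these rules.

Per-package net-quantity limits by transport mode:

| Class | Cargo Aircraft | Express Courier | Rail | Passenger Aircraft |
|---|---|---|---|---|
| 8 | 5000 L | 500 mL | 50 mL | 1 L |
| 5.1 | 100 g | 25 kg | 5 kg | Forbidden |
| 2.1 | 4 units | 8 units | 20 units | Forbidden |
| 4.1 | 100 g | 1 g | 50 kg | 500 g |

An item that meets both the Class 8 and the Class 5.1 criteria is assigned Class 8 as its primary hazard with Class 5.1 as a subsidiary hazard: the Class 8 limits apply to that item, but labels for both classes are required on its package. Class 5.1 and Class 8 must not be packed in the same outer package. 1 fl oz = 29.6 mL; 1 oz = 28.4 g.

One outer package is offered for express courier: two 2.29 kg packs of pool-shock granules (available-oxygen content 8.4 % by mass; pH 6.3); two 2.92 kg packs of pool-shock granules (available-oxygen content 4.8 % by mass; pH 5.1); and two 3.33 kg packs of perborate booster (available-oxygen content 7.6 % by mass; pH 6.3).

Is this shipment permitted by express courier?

Available-oxygen content 8.4 % by mass meets the Class 5.1 criterion (Oxidizer), so the pool-shock granules are Class 5.1.
The pool-shock granules have available-oxygen content 4.8 % by mass, which is ≥ 4 % by mass, so they are Class 5.1 (Oxidizer).
The perborate booster has available-oxygen content 7.6 % by mass, which is ≥ 4 % by mass, so it is Class 5.1 (Oxidizer).
Class 5.1 net quantity: (two 2.29 kg packs = 4.58 kg) + (two 2.92 kg packs = 5.84 kg) + (two 3.33 kg packs = 6.66 kg) = 17.08 kg.
17.08 kg ≤ 25 kg (express courier limit, Class 5.1) — within limit.

Yes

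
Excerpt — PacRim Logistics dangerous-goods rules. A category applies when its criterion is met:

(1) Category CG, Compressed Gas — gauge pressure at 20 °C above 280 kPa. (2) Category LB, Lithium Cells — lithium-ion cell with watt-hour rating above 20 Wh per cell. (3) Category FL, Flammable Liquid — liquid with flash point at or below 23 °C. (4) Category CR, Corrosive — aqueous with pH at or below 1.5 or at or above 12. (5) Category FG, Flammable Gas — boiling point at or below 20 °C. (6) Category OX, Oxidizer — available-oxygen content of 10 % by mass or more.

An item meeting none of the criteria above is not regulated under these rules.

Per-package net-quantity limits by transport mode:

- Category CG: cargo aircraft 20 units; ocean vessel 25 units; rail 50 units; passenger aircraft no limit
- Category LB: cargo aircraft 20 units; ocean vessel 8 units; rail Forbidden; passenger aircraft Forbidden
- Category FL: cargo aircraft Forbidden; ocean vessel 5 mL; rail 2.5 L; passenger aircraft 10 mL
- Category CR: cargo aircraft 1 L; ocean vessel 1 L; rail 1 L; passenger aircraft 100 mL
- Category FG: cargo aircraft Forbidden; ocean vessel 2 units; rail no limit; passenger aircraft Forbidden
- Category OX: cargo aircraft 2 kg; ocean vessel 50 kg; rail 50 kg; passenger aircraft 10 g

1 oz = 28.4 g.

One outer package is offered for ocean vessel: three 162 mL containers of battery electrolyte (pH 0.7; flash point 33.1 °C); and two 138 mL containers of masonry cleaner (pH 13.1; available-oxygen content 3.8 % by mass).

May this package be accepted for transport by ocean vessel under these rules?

With pH 0.7 (≤ 1.5), the battery electrolyte falls in Category CR.
With pH 13.1 (≥ 12), the masonry cleaner falls in Category CR.
Total Category CR: (three 162 mL containers = 486 mL) + (two 138 mL containers = 276 mL) = 762 mL.
That is within the Category CR ocean vessel limit of 1 L.

Yes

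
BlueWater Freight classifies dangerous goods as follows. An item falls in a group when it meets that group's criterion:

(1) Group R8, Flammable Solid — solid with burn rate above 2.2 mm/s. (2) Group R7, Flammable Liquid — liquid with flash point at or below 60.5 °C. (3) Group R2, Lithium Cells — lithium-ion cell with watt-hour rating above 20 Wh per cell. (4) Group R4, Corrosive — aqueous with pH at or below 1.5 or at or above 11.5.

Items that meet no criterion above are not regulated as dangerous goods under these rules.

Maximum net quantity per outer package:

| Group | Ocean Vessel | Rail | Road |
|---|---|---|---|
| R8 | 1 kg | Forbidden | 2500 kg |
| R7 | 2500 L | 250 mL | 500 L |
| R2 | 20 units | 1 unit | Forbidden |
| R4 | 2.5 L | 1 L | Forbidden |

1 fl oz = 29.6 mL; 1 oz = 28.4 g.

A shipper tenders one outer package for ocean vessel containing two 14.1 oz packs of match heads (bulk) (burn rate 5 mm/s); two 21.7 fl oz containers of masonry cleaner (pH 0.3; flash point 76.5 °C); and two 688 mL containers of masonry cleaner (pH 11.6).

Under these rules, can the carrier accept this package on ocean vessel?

No

Match heads (bulk): burn rate 5 mm/s > 2.2 mm/s → Group R8 (Flammable Solid).
Masonry cleaner: pH 0.3 ≤ 1.5 → Group R4 (Corrosive).
pH 11.6 meets the Group R4 criterion (Corrosive), so the masonry cleaner is Group R4.
Total Group R4: (two 21.7 fl oz containers = 1284.64 mL) + (two 688 mL containers = 1.376 L) = 2660.64 mL.
2660.64 mL exceeds the ocean vessel limit of 2.5 L for Group R4.
Group R8 quantity: two 14.1 oz packs = 800.88 g.
That is within the Group R8 ocean vessel limit of 1 kg.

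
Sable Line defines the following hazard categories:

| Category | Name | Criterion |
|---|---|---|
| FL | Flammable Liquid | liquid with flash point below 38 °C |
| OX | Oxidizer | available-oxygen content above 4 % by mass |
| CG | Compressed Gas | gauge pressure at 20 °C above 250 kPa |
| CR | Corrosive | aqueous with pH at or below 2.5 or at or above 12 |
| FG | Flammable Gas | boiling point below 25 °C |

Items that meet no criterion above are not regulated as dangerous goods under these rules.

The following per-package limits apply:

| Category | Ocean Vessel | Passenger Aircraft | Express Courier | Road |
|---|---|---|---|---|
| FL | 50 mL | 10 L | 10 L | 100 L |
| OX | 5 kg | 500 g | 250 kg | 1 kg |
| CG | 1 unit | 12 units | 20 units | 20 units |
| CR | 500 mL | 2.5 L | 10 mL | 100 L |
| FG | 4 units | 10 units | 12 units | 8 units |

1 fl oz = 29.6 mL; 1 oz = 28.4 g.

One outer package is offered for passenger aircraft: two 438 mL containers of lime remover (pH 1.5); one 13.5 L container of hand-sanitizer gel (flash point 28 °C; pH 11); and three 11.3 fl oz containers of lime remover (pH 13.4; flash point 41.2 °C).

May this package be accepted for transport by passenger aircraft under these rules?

No

With pH 1.5 (≤ 2.5), the lime remover falls in Category CR.
Hand-sanitizer gel: flash point 28 °C < 38 °C → Category FL (Flammable Liquid).
pH 13.4 meets the Category CR criterion (Corrosive), so the lime remover is Category CR.
Category CR net quantity: (two 438 mL containers = 876 mL) + (three 11.3 fl oz containers = 1003.44 mL) = 1879.44 mL.
1879.44 mL ≤ 2.5 L (passenger aircraft limit, Category CR) — within limit.
Category FL quantity: 13.5 L.
13.5 L > 10 L (passenger aircraft limit, Category FL) — over the limit.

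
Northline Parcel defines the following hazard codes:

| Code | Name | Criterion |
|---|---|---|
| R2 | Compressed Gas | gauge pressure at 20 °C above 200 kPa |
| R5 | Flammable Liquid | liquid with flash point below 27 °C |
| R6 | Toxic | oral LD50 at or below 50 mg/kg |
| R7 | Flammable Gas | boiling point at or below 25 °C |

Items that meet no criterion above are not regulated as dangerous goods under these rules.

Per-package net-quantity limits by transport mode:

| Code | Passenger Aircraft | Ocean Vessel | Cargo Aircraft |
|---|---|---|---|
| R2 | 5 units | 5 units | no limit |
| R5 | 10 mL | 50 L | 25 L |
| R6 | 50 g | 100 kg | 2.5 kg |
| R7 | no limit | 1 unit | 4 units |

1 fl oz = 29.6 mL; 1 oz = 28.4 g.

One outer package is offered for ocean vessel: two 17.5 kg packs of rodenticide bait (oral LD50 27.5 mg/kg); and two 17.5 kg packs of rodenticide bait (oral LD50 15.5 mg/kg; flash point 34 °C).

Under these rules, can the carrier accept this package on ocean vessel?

Oral LD50 27.5 mg/kg meets the Code R6 criterion (Toxic), so the rodenticide bait is Code R6.
Rodenticide bait: oral LD50 15.5 mg/kg ≤ 50 mg/kg → Code R6 (Toxic).
Code R6 net quantity: (two 17.5 kg packs = 35 kg) + (two 17.5 kg packs = 35 kg) = 70 kg.
70 kg is within the ocean vessel limit of 100 kg for Code R6.

Yes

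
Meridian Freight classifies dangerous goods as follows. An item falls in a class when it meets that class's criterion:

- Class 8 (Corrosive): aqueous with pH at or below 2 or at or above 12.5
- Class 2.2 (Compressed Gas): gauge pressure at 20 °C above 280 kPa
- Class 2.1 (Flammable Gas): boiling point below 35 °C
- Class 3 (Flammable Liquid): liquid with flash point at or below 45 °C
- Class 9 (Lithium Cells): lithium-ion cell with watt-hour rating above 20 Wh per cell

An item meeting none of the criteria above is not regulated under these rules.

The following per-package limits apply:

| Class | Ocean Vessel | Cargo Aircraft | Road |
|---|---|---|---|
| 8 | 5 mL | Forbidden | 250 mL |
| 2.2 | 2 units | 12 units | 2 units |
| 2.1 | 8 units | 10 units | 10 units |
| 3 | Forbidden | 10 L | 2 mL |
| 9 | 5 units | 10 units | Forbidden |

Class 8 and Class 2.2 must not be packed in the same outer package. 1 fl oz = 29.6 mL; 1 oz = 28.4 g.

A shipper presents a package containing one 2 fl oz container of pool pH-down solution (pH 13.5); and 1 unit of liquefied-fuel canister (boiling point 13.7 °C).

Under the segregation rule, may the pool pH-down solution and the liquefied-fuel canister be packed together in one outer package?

Pool pH-down solution: pH 13.5 ≥ 12.5 → Class 8 (Corrosive).
Boiling point 13.7 °C meets the Class 2.1 criterion (Flammable Gas), so the liquefied-fuel canister is Class 2.1.
No segregation rule bars Class 8 with Class 2.1.

Yes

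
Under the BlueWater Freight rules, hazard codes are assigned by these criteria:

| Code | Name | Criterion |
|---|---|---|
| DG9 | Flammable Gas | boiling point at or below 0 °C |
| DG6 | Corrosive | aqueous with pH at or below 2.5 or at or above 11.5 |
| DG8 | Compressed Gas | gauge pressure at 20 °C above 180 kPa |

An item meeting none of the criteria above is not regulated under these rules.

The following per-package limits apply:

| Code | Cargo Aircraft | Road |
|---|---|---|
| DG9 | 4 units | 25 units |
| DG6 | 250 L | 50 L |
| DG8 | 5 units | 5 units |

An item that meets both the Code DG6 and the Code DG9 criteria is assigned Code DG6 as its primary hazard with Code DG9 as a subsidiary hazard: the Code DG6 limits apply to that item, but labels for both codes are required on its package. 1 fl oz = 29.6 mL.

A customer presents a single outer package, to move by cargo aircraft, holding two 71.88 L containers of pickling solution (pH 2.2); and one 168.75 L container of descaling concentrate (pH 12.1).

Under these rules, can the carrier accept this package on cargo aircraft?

No

Pickling solution: pH 2.2 ≤ 2.5 → Code DG6 (Corrosive).
The descaling concentrate has pH 12.1, which is ≥ 11.5, so it is Code DG6 (Corrosive).
Total Code DG6: (two 71.88 L containers = 143.76 L) + 168.75 L = 312.51 L.
312.51 L exceeds the cargo aircraft limit of 250 L for Code DG6.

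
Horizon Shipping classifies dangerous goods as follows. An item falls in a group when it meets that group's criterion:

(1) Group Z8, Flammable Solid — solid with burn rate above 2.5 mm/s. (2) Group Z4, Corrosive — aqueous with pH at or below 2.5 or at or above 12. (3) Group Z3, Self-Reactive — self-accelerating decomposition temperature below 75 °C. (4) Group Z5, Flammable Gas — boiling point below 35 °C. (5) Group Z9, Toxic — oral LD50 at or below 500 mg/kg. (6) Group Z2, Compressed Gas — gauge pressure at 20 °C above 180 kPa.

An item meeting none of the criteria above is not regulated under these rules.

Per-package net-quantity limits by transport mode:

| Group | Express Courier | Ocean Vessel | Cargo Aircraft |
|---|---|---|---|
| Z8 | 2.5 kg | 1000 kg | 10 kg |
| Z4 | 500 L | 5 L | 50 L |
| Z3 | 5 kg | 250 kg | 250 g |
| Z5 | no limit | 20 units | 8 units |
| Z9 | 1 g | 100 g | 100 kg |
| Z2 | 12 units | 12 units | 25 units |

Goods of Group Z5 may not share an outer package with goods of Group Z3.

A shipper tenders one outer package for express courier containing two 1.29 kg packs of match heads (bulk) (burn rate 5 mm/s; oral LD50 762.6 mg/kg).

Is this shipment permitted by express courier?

With burn rate 5 mm/s (> 2.5 mm/s), the match heads (bulk) fall in Group Z8.
Group Z8 quantity: two 1.29 kg packs = 2.58 kg.
2.58 kg exceeds the express courier limit of 2.5 kg for Group Z8.

No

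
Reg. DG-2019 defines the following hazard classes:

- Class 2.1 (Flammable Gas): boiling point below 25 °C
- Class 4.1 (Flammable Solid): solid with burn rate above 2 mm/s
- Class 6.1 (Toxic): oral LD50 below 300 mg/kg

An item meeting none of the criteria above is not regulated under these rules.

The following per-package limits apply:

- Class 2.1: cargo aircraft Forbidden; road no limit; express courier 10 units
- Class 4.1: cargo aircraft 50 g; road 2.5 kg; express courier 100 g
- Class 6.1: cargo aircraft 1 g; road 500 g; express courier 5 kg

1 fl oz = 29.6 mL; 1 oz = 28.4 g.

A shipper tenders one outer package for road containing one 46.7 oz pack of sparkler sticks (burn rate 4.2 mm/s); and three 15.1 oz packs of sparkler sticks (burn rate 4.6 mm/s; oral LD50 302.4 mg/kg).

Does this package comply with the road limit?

No

Sparkler sticks: burn rate 4.2 mm/s > 2 mm/s → Class 4.1 (Flammable Solid).
Sparkler sticks: burn rate 4.6 mm/s > 2 mm/s → Class 4.1 (Flammable Solid).
Total Class 4.1: (one 46.7 oz pack = 1326.28 g) + (three 15.1 oz packs = 1286.52 g) = 2612.8 g.
2612.8 g > 2.5 kg (road limit, Class 4.1) — over the limit.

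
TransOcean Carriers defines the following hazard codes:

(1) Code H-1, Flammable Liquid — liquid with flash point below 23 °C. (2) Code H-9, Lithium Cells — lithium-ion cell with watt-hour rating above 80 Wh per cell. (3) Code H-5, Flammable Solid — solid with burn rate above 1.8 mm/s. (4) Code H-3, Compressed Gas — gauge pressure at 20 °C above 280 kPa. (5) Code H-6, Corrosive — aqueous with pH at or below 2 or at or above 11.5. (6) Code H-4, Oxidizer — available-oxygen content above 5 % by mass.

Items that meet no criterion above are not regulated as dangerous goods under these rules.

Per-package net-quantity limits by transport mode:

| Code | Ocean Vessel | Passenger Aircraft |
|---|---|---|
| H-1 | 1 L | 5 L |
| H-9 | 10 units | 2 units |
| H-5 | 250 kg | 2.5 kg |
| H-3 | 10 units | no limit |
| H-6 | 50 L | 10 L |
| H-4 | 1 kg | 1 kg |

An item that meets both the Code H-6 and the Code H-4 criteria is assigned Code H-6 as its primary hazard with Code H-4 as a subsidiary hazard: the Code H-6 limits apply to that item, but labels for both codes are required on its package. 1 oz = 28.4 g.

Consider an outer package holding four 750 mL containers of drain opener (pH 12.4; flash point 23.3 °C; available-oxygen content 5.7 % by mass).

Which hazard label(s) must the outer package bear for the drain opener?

Code H-4 and H-6

With pH 12.4 (≥ 11.5), the drain opener falls in Code H-6.
Drain opener: available-oxygen content 5.7 % by mass > 5 % by mass → Code H-4 (Oxidizer).
By the precedence rule Code H-6 is primary and Code H-4 is subsidiary, and that rule requires both labels on the package.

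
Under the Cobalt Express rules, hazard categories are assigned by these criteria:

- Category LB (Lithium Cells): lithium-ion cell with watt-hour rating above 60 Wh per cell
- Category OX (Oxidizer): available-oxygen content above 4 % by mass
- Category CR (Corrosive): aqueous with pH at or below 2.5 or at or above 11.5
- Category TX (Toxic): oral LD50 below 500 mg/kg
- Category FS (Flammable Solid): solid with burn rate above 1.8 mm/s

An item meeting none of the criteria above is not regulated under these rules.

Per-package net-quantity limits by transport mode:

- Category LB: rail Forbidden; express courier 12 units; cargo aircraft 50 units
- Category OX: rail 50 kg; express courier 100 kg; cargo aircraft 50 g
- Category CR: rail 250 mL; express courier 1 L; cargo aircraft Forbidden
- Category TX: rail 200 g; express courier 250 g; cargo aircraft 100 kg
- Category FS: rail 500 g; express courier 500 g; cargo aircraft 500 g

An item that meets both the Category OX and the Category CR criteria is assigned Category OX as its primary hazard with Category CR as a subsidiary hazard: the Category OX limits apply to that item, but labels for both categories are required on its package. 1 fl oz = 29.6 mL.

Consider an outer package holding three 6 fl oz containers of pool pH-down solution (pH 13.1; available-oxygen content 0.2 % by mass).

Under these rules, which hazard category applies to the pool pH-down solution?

pH 13.1 meets the Category CR criterion (Corrosive), so the pool pH-down solution is Category CR.

Category CR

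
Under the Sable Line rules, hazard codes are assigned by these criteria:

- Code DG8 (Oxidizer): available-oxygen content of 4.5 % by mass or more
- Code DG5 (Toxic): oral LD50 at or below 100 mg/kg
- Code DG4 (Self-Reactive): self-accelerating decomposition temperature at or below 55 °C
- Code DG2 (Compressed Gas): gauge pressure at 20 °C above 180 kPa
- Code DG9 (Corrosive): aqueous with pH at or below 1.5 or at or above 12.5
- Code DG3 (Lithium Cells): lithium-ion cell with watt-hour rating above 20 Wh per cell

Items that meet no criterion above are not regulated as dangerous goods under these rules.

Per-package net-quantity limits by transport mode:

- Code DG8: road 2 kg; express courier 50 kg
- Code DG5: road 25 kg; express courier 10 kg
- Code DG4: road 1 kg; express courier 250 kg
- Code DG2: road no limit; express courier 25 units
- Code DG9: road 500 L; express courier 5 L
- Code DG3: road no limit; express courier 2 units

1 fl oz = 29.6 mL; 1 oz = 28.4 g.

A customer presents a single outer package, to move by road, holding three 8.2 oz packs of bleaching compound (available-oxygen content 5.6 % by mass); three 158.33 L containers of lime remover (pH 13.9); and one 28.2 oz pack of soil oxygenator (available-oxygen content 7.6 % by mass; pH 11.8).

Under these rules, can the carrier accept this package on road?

The bleaching compound has available-oxygen content 5.6 % by mass, which is ≥ 4.5 % by mass, so it is Code DG8 (Oxidizer).
pH 13.9 meets the Code DG9 criterion (Corrosive), so the lime remover is Code DG9.
With available-oxygen content 7.6 % by mass (≥ 4.5 % by mass), the soil oxygenator falls in Code DG8.
Total Code DG8: (three 8.2 oz packs = 698.64 g) + (one 28.2 oz pack = 800.88 g) = 1499.52 g.
That is within the Code DG8 road limit of 2 kg.
Code DG9 quantity: three 158.33 L containers = 474.99 L.
474.99 L ≤ 500 L (road limit, Code DG9) — within limit.
Every hazard code is within its road limit and no segregation rule is violated.

Yes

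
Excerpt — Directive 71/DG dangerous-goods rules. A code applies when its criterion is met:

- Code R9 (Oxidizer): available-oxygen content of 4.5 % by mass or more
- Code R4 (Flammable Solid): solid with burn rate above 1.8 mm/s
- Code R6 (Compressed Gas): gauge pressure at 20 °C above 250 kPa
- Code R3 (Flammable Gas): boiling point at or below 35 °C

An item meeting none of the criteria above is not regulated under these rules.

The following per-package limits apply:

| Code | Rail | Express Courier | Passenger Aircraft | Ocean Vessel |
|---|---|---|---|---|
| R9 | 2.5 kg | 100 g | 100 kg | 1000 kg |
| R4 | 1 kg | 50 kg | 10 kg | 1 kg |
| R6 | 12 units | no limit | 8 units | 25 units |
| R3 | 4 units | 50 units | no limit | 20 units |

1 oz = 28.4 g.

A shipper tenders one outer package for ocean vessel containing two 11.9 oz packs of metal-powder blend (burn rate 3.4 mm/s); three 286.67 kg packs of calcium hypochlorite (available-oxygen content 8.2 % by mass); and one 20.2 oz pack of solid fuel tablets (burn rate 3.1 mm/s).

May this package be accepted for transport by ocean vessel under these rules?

No

Burn rate 3.4 mm/s meets the Code R4 criterion (Flammable Solid), so the metal-powder blend is Code R4.
With available-oxygen content 8.2 % by mass (≥ 4.5 % by mass), the calcium hypochlorite falls in Code R9.
The solid fuel tablets have burn rate 3.1 mm/s, which is > 1.8 mm/s, so they are Code R4 (Flammable Solid).
Code R4 net quantity: (two 11.9 oz packs = 675.92 g) + (one 20.2 oz pack = 573.68 g) = 1249.6 g.
1249.6 g exceeds the ocean vessel limit of 1 kg for Code R4.
Code R9 quantity: three 286.67 kg packs = 860.01 kg.
That is within the Code R9 ocean vessel limit of 1000 kg.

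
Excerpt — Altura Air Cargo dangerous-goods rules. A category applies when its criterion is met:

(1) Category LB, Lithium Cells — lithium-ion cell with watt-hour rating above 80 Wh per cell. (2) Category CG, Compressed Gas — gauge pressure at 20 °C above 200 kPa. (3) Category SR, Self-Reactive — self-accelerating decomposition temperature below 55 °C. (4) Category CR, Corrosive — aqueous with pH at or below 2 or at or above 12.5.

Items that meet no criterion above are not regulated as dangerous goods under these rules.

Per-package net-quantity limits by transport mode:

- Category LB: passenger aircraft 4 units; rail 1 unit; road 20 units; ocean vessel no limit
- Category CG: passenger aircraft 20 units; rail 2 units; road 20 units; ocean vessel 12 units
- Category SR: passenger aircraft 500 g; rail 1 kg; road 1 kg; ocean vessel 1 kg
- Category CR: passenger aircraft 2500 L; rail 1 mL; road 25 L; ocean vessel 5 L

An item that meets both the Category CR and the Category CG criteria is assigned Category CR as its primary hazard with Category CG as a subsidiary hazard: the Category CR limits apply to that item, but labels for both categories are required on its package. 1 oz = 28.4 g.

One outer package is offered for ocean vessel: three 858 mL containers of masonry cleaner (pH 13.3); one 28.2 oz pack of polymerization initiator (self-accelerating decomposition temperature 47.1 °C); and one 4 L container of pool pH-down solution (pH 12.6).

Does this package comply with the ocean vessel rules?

pH 13.3 meets the Category CR criterion (Corrosive), so the masonry cleaner is Category CR.
With self-accelerating decomposition temperature 47.1 °C (< 55 °C), the polymerization initiator falls in Category SR.
With pH 12.6 (≥ 12.5), the pool pH-down solution falls in Category CR.
Total Category CR: (three 858 mL containers = 2.574 L) + 4 L = 6.574 L.
6.574 L exceeds the ocean vessel limit of 5 L for Category CR.
Category SR quantity: one 28.2 oz pack = 800.88 g.
800.88 g ≤ 1 kg (ocean vessel limit, Category SR) — within limit.

No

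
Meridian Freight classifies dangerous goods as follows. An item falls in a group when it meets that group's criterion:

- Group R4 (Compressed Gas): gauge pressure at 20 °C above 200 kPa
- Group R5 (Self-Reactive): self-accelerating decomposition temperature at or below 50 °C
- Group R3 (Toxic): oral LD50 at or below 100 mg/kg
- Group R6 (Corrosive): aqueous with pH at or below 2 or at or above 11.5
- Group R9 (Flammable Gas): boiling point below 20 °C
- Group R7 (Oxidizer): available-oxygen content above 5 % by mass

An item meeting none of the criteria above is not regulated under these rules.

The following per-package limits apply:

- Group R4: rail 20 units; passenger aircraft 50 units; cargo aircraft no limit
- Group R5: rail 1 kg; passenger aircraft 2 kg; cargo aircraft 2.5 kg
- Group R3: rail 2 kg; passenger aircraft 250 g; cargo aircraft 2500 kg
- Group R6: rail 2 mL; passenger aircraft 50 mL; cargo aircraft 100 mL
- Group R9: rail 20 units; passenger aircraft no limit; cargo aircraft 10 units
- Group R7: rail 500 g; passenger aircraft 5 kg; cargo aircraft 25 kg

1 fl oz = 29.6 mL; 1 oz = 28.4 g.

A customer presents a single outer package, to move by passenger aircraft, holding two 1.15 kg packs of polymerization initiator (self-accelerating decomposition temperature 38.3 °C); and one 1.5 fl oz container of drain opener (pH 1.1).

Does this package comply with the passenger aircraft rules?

No

The polymerization initiator has self-accelerating decomposition temperature 38.3 °C, which is ≤ 50 °C, so it is Group R5 (Self-Reactive).
pH 1.1 meets the Group R6 criterion (Corrosive), so the drain opener is Group R6.
Group R5 quantity: two 1.15 kg packs = 2.3 kg.
2.3 kg exceeds the passenger aircraft limit of 2 kg for Group R5.
Group R6 quantity: one 1.5 fl oz container = 44.4 mL.
That is within the Group R6 passenger aircraft limit of 50 mL.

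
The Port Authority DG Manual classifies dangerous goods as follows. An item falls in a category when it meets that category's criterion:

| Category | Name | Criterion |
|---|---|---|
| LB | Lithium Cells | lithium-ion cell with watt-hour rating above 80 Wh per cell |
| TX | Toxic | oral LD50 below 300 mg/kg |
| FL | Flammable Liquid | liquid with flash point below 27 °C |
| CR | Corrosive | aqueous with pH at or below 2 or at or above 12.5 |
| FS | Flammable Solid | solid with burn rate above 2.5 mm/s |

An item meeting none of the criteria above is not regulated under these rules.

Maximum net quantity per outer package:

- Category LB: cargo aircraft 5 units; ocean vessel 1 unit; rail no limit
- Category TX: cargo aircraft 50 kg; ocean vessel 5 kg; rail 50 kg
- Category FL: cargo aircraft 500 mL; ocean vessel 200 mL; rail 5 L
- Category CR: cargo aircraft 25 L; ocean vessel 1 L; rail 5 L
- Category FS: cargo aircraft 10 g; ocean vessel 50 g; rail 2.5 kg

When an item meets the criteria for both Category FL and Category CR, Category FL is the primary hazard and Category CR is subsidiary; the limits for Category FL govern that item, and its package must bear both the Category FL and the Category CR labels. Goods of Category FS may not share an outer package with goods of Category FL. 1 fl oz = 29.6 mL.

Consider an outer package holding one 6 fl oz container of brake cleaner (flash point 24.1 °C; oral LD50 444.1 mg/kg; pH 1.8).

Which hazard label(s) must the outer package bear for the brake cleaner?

The brake cleaner has flash point 24.1 °C, which is < 27 °C, so it is Category FL (Flammable Liquid).
pH 1.8 meets the Category CR criterion (Corrosive), so the brake cleaner is Category CR.
By the precedence rule Category FL is primary and Category CR is subsidiary, and that rule requires both labels on the package.

Category CR and FL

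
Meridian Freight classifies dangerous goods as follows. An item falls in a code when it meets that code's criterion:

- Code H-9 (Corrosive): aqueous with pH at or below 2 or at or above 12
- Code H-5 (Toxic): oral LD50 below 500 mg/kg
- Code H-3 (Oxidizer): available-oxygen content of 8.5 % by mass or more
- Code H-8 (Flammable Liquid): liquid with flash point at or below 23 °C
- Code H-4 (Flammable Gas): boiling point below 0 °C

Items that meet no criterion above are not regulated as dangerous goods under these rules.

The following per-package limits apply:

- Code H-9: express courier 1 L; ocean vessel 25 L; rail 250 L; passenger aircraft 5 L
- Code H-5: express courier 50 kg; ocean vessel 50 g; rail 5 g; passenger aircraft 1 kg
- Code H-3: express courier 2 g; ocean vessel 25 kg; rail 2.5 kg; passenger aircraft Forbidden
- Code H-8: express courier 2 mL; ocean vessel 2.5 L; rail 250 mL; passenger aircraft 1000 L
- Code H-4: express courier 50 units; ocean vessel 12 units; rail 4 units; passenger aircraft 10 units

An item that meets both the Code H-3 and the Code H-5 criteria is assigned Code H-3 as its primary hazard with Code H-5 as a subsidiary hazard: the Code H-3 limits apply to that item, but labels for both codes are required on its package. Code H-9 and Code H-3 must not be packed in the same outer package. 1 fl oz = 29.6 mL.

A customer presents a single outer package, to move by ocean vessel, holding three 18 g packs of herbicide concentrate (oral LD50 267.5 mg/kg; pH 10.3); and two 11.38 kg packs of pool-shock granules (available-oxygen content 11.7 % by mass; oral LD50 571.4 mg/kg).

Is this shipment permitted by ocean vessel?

The herbicide concentrate has oral LD50 267.5 mg/kg, which is < 500 mg/kg, so it is Code H-5 (Toxic).
The pool-shock granules have available-oxygen content 11.7 % by mass, which is ≥ 8.5 % by mass, so they are Code H-3 (Oxidizer).
Code H-5 quantity: three 18 g packs = 54 g.
54 g exceeds the ocean vessel limit of 50 g for Code H-5.
Code H-3 quantity: two 11.38 kg packs = 22.76 kg.
22.76 kg is within the ocean vessel limit of 25 kg for Code H-3.
The segregation rule (Code H-9 with Code H-3) does not apply to Code H-5 with Code H-3.

No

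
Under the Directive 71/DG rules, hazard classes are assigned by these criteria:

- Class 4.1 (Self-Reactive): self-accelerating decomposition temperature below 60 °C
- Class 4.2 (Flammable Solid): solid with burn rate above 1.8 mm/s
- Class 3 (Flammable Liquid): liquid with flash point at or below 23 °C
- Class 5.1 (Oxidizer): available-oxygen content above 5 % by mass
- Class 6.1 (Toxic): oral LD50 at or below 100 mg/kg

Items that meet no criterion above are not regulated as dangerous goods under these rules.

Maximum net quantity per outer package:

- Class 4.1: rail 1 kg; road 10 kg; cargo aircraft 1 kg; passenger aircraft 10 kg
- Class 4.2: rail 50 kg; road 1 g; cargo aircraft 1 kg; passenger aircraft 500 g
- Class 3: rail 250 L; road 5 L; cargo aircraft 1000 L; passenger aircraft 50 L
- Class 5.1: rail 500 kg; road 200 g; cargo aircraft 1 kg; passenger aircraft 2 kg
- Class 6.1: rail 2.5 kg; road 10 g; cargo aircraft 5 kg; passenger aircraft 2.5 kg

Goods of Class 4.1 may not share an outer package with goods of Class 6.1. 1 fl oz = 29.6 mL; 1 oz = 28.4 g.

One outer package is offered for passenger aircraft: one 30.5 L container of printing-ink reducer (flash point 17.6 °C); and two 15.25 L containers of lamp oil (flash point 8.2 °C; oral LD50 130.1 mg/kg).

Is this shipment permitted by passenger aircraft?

No

Printing-ink reducer: flash point 17.6 °C ≤ 23 °C → Class 3 (Flammable Liquid).
Lamp oil: flash point 8.2 °C ≤ 23 °C → Class 3 (Flammable Liquid).
Class 3 net quantity: 30.5 L + (two 15.25 L containers = 30.5 L) = 61 L.
61 L exceeds the passenger aircraft limit of 50 L for Class 3.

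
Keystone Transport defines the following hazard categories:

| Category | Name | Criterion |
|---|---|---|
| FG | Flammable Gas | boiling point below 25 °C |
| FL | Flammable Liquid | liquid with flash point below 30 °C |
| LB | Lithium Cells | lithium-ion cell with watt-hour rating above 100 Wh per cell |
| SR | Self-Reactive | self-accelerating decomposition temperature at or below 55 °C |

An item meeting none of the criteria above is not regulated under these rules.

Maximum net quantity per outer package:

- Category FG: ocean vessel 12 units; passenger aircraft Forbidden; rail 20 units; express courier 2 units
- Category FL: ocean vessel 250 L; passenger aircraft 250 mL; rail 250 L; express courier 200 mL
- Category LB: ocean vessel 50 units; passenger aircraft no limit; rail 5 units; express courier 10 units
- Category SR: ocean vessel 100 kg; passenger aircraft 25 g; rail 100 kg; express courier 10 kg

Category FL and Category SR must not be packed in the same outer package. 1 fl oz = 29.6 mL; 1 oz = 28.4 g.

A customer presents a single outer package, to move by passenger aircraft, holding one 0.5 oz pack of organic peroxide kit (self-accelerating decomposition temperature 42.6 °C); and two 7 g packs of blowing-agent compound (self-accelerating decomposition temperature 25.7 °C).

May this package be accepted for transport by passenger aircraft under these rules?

No

Organic peroxide kit: self-accelerating decomposition temperature 42.6 °C ≤ 55 °C → Category SR (Self-Reactive).
Self-accelerating decomposition temperature 25.7 °C meets the Category SR criterion (Self-Reactive), so the blowing-agent compound is Category SR.
Total Category SR: (one 0.5 oz pack = 14.2 g) + (two 7 g packs = 14 g) = 28.2 g.
28.2 g exceeds the passenger aircraft limit of 25 g for Category SR.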